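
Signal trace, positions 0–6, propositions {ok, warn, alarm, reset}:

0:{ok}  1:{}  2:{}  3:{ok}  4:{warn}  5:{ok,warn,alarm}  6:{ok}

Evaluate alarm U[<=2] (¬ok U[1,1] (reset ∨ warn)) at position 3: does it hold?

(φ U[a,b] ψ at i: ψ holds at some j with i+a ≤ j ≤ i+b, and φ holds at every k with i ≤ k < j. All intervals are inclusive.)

No

Need some j in [3,5] with (¬ok U[1,1] (reset ∨ warn)), and alarm at every k in [3,j-1].
  j=3: (¬ok U[1,1] (reset ∨ warn)) — fails.
  j=4: (¬ok U[1,1] (reset ∨ warn)) holds, but alarm fails at k=3 → not this j.
  j=5: (¬ok U[1,1] (reset ∨ warn)) — fails.
No j in the window works → until fails.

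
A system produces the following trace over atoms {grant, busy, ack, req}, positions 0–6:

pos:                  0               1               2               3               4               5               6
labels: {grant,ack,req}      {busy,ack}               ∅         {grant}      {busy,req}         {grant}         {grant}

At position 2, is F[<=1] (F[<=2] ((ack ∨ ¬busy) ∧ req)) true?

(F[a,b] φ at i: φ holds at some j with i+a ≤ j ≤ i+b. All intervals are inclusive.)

Check F[<=2] ((ack ∨ ¬busy) ∧ req) at each j in [2,3]:
  j=2: fails (none in [2,4])
  j=3: fails (none in [3,5])
No position in the window satisfies it → formula fails.

No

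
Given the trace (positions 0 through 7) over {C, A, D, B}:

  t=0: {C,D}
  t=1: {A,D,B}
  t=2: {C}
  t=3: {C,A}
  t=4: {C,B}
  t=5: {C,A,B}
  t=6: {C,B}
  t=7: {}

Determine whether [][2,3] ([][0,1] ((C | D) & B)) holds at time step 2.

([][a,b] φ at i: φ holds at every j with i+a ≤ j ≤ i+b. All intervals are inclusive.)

Yes

Check [][0,1] ((C | D) & B) at every j in [4,5]:
  j=4: holds on [4,5]
  j=5: holds on [5,6]
All positions satisfy it → formula holds.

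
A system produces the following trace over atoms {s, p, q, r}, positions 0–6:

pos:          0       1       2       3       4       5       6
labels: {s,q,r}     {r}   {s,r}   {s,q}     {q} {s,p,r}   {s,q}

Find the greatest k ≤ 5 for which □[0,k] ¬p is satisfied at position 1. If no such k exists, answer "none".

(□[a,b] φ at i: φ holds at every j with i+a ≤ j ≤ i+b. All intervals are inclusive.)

¬p must hold from j=1 onward; find where it first fails.
  j=1: holds
  j=2: holds
  j=3: holds
  j=4: holds
  j=5: fails
Holds on [1,4], so largest k = 3.

3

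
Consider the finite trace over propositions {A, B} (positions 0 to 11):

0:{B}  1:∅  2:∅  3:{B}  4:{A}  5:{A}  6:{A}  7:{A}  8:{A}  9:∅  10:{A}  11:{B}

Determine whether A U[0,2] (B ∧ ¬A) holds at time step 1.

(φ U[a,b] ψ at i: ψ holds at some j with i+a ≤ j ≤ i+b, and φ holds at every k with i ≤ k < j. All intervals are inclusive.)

No

Need some j in [1,3] with (B ∧ ¬A), and A at every k in [1,j-1].
  j=1: (B ∧ ¬A) false.
  j=2: (B ∧ ¬A) false.
  j=3: (B ∧ ¬A) holds, but A fails at k=1 → not this j.
No j in the window works → until fails.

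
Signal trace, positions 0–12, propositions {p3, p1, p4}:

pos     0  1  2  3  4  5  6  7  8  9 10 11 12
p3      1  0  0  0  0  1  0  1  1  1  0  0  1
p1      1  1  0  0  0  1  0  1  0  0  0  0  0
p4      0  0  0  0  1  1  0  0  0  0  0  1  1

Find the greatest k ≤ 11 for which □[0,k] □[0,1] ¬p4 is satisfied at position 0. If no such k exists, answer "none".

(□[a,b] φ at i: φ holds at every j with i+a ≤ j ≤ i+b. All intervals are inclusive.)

2

□[0,1] ¬p4 must hold from j=0 onward; find where it first fails.
  j=0: holds
  j=1: holds
  j=2: holds
  j=3: fails
Holds on [0,2], so largest k = 2.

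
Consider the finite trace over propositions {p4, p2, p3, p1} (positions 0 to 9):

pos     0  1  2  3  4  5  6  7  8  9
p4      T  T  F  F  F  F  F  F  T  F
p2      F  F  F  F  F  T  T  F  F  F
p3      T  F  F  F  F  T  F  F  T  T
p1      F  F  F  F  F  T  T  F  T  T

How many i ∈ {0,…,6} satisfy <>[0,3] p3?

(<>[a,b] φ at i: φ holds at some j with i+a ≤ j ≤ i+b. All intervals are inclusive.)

Evaluate at each i in [0,6]:
  i=0: ✓ (witness j=0)
  i=1: ✗ (none in [1,4])
  i=2: ✓ (witness j=5)
  i=3: ✓ (witness j=5)
  i=4: ✓ (witness j=5)
  i=5: ✓ (witness j=5)
  i=6: ✓ (witness j=8)
Positions where it holds: {0, 2, 3, 4, 5, 6} → 6.

6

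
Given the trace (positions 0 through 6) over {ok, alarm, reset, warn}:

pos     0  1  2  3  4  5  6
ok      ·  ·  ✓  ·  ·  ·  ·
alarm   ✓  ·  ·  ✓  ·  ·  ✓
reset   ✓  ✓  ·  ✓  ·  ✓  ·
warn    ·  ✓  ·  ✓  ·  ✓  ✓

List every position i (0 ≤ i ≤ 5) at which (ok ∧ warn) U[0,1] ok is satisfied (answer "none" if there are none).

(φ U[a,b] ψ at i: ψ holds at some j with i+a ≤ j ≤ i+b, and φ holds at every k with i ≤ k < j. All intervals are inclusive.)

Evaluate at each i in [0,5]:
  i=0: ✗ (no rhs in [0,1])
  i=1: ✗ (lhs fails at k=1 before rhs at j=2)
  i=2: ✓ (rhs at j=2)
  i=3: ✗ (no rhs in [3,4])
  i=4: ✗ (no rhs in [4,5])
  i=5: ✗ (no rhs in [5,6])

2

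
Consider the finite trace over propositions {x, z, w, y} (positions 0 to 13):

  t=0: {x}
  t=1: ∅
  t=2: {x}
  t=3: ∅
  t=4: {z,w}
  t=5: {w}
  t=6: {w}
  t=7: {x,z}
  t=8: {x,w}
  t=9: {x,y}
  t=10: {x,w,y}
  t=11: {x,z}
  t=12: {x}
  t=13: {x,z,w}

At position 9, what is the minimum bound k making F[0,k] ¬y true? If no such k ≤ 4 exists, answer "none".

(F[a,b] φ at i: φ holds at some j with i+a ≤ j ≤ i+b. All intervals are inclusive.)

Scan j = 9,10,… for ¬y:
  j=9: fails
  j=10: fails
  j=11: holds
First hit at j=11, so smallest k = 11-9 = 2.

2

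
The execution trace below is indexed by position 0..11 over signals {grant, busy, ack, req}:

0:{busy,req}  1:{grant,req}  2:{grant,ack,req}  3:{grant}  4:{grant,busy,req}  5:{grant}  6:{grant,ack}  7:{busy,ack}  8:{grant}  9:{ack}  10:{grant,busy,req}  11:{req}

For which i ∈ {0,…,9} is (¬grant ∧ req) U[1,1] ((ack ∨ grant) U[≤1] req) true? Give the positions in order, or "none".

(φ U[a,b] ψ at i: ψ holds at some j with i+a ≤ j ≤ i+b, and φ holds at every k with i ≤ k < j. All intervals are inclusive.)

Evaluate at each i in [0,9]:
  i=0: ✓ (rhs at j=1; lhs holds on [0,0])
  i=1: ✗ (lhs fails at k=1 before rhs at j=2)
  i=2: ✗ (lhs fails at k=2 before rhs at j=3)
  i=3: ✗ (lhs fails at k=3 before rhs at j=4)
  i=4: ✗ (no rhs in [5,5])
  i=5: ✗ (no rhs in [6,6])
  i=6: ✗ (no rhs in [7,7])
  i=7: ✗ (no rhs in [8,8])
  i=8: ✗ (lhs fails at k=8 before rhs at j=9)
  i=9: ✗ (lhs fails at k=9 before rhs at j=10)

0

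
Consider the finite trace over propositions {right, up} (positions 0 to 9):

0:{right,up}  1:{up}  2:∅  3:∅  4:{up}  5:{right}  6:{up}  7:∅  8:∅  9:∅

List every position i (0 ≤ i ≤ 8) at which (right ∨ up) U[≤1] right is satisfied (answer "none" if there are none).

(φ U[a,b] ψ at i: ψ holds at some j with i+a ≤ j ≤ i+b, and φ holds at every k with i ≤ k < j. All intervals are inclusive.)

Evaluate at each i in [0,8]:
  i=0: ✓ (rhs at j=0)
  i=1: ✗ (no rhs in [1,2])
  i=2: ✗ (no rhs in [2,3])
  i=3: ✗ (no rhs in [3,4])
  i=4: ✓ (rhs at j=5; lhs holds on [4,4])
  i=5: ✓ (rhs at j=5)
  i=6: ✗ (no rhs in [6,7])
  i=7: ✗ (no rhs in [7,8])
  i=8: ✗ (no rhs in [8,9])

0, 4, 5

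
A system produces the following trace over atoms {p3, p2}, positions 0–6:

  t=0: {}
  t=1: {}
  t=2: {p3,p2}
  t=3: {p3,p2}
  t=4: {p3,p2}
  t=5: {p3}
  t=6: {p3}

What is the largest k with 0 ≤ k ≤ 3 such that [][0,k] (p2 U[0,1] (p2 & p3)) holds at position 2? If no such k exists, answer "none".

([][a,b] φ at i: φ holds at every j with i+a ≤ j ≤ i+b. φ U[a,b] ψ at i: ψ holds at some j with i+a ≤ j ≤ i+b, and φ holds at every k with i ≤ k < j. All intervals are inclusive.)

2

(p2 U[0,1] (p2 & p3)) must hold from j=2 onward; find where it first fails.
  j=2: holds
  j=3: holds
  j=4: holds
  j=5: fails
Holds on [2,4], so largest k = 2.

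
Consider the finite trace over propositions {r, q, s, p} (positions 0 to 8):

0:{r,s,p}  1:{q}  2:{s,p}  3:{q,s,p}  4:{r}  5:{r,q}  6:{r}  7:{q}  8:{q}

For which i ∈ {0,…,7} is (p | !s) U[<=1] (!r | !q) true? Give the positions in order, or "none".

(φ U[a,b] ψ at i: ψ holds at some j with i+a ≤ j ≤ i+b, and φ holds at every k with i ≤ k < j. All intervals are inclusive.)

Evaluate at each i in [0,7]:
  i=0: ✓ (rhs at j=0)
  i=1: ✓ (rhs at j=1)
  i=2: ✓ (rhs at j=2)
  i=3: ✓ (rhs at j=3)
  i=4: ✓ (rhs at j=4)
  i=5: ✓ (rhs at j=6; lhs holds on [5,5])
  i=6: ✓ (rhs at j=6)
  i=7: ✓ (rhs at j=7)

0, 1, 2, 3, 4, 5, 6, 7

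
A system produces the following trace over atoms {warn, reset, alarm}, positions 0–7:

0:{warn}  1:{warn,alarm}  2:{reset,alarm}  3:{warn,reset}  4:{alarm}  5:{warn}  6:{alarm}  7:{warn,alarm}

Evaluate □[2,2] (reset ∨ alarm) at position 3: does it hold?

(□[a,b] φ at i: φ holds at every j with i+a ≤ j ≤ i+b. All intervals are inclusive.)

Check (reset ∨ alarm) at every j in [5,5]:
  j=5: false
Fails at j=5 → formula fails.

No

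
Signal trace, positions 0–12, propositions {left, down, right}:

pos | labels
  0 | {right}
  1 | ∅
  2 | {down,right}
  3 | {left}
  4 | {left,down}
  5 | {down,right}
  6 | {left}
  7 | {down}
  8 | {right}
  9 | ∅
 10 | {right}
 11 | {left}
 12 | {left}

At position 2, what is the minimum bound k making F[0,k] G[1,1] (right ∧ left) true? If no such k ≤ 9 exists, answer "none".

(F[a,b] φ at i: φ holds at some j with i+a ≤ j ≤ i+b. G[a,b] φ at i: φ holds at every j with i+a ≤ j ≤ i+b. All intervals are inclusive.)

Scan j = 2,3,… for G[1,1] (right ∧ left):
  j=2: fails
  j=3: fails
  j=4: fails
  j=5: fails
  j=6: fails
  j=7: fails
  j=8: fails
  j=9: fails
  j=10: fails
  j=11: fails
No j in [2,11] satisfies it → none.

none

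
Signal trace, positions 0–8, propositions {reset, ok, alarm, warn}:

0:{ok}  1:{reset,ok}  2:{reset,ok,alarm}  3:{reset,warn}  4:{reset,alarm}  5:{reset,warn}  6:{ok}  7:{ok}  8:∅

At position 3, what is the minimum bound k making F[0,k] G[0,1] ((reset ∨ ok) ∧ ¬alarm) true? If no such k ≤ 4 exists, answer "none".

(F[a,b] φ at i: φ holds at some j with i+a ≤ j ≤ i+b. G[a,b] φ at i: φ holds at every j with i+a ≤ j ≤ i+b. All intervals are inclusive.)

Scan j = 3,4,… for G[0,1] ((reset ∨ ok) ∧ ¬alarm):
  j=3: fails
  j=4: fails
  j=5: holds
First hit at j=5, so smallest k = 5-3 = 2.

2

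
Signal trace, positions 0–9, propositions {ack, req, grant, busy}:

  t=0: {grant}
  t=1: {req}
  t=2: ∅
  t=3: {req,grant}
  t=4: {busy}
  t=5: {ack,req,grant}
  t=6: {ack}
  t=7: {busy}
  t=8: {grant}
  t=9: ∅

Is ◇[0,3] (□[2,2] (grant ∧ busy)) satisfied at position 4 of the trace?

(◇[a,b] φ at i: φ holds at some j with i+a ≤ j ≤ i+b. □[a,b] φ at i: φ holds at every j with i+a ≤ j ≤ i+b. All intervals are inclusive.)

False

Check □[2,2] (grant ∧ busy) at each j in [4,7]:
  j=4: fails at 6
  j=5: fails at 7
  j=6: fails at 8
  j=7: fails at 9
No position in the window satisfies it → formula fails.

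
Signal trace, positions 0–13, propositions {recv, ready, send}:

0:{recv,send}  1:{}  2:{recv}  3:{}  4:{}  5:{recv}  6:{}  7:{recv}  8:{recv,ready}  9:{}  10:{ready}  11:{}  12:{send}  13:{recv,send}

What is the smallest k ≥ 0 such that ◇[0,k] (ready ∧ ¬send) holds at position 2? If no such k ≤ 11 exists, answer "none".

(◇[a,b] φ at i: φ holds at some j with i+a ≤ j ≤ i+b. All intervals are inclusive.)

Scan j = 2,3,… for (ready ∧ ¬send):
  j=2: fails
  j=3: fails
  j=4: fails
  j=5: fails
  j=6: fails
  j=7: fails
  j=8: holds
First hit at j=8, so smallest k = 8-2 = 6.

6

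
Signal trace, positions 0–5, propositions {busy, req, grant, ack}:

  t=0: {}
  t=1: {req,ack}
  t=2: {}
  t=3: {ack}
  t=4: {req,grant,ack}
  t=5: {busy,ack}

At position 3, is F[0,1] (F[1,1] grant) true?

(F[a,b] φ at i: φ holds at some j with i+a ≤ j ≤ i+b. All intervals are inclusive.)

True

Check F[1,1] grant at each j in [3,4]:
  j=3: holds (witness at 4)
  j=4: fails (none in [5,5])
Found at j=3 → formula holds.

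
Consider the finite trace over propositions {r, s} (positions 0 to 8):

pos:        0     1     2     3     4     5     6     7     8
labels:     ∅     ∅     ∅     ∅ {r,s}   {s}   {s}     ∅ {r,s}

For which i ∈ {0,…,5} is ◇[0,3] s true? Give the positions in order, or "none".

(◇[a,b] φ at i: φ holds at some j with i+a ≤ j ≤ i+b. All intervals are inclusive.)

Evaluate at each i in [0,5]:
  i=0: ✗ (none in [0,3])
  i=1: ✓ (witness j=4)
  i=2: ✓ (witness j=4)
  i=3: ✓ (witness j=4)
  i=4: ✓ (witness j=4)
  i=5: ✓ (witness j=5)

1, 2, 3, 4, 5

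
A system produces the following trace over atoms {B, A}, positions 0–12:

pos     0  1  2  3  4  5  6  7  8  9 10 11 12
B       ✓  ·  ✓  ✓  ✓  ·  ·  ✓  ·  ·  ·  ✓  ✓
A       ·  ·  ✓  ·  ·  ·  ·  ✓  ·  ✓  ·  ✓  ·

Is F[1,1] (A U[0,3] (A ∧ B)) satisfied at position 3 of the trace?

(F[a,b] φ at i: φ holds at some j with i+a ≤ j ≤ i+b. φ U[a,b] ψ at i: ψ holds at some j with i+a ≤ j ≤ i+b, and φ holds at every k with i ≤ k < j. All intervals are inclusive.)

Check (A U[0,3] (A ∧ B)) at each j in [4,4]:
  j=4: fails
No position in the window satisfies it → formula fails.

Does not hold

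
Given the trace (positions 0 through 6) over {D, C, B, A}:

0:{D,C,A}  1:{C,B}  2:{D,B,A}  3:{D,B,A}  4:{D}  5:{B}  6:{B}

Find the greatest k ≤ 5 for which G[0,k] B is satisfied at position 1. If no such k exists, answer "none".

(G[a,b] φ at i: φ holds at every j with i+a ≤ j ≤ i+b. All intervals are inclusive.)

B must hold from j=1 onward; find where it first fails.
  j=1: holds
  j=2: holds
  j=3: holds
  j=4: fails
Holds on [1,3], so largest k = 2.

2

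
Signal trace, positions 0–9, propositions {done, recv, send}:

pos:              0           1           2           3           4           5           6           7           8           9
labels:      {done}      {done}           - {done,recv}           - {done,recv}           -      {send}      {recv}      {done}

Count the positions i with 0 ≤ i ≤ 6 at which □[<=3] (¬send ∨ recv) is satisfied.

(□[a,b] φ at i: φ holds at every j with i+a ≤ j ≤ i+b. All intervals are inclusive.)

4

Evaluate at each i in [0,6]:
  i=0: ✓ (all of [0,3])
  i=1: ✓ (all of [1,4])
  i=2: ✓ (all of [2,5])
  i=3: ✓ (all of [3,6])
  i=4: ✗ (fails at j=7)
  i=5: ✗ (fails at j=7)
  i=6: ✗ (fails at j=7)
Positions where it holds: {0, 1, 2, 3} → 4.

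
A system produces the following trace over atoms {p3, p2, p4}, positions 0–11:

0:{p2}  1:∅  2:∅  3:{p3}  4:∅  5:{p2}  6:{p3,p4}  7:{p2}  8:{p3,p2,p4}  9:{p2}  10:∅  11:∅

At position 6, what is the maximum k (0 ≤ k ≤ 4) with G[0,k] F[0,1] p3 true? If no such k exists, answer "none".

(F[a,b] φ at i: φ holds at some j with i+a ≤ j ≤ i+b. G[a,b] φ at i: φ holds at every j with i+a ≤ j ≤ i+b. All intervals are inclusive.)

2

F[0,1] p3 must hold from j=6 onward; find where it first fails.
  j=6: holds
  j=7: holds
  j=8: holds
  j=9: fails
Holds on [6,8], so largest k = 2.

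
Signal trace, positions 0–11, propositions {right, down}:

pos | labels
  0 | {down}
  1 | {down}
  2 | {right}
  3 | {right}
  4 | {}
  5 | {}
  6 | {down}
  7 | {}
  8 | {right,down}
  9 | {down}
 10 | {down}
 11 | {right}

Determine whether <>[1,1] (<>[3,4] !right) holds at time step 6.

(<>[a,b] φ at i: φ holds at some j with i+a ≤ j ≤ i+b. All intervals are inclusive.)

Check <>[3,4] !right at each j in [7,7]:
  j=7: holds (witness at 10)
Found at j=7 → formula holds.

Yes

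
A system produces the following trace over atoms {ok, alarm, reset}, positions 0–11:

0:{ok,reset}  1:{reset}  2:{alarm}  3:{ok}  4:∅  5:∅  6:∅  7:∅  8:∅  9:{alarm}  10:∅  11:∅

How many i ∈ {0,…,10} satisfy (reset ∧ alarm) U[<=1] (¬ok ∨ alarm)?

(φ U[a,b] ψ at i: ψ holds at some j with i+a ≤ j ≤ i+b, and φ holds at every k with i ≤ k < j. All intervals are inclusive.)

Evaluate at each i in [0,10]:
  i=0: ✗ (lhs fails at k=0 before rhs at j=1)
  i=1: ✓ (rhs at j=1)
  i=2: ✓ (rhs at j=2)
  i=3: ✗ (lhs fails at k=3 before rhs at j=4)
  i=4: ✓ (rhs at j=4)
  i=5: ✓ (rhs at j=5)
  i=6: ✓ (rhs at j=6)
  i=7: ✓ (rhs at j=7)
  i=8: ✓ (rhs at j=8)
  i=9: ✓ (rhs at j=9)
  i=10: ✓ (rhs at j=10)
Positions where it holds: {1, 2, 4, 5, 6, 7, 8, 9, 10} → 9.

9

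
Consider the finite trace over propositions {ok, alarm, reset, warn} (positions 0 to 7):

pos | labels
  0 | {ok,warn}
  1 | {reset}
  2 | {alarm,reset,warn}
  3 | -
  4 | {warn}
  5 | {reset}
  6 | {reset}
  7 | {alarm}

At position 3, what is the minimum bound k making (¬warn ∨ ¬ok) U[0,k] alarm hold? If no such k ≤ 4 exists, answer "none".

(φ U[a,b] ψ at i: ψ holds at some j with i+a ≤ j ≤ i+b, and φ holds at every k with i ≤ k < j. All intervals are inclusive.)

Need earliest j ≥ 3 with alarm, and (¬warn ∨ ¬ok) at every k in [3,j-1].
  j=3: rhs fails.
  j=4: rhs fails.
  j=5: rhs fails.
  j=6: rhs fails.
  j=7: rhs holds; lhs holds on [3,6]. k = 4.

4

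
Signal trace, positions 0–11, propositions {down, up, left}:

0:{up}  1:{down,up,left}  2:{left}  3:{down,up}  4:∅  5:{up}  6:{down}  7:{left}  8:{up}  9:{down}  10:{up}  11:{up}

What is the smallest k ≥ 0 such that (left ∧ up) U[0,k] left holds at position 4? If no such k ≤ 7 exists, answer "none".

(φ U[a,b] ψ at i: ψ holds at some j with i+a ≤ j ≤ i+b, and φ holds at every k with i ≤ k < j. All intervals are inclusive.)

none

Need earliest j ≥ 4 with left, and (left ∧ up) at every k in [4,j-1].
  j=4: rhs fails.
  j=5: rhs fails.
  j=6: rhs fails.
  j=7: rhs holds but lhs fails at k=4.
  j=8: rhs fails.
  j=9: rhs fails.
  j=10: rhs fails.
  j=11: rhs fails.
No witness within the range → none.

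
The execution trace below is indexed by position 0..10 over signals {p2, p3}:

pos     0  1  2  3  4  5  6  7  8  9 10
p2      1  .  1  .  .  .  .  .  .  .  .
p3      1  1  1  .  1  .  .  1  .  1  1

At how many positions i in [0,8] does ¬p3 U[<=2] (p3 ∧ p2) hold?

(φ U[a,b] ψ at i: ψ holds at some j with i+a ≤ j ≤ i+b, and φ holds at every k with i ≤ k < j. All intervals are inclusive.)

Evaluate at each i in [0,8]:
  i=0: ✓ (rhs at j=0)
  i=1: ✗ (lhs fails at k=1 before rhs at j=2)
  i=2: ✓ (rhs at j=2)
  i=3: ✗ (no rhs in [3,5])
  i=4: ✗ (no rhs in [4,6])
  i=5: ✗ (no rhs in [5,7])
  i=6: ✗ (no rhs in [6,8])
  i=7: ✗ (no rhs in [7,9])
  i=8: ✗ (no rhs in [8,10])
Positions where it holds: {0, 2} → 2.

2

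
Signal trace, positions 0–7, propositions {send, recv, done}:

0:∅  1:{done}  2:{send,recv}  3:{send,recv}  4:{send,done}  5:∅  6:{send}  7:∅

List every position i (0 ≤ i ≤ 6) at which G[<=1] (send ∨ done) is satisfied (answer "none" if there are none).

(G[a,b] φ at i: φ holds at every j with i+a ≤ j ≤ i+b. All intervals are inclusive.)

Evaluate at each i in [0,6]:
  i=0: ✗ (fails at j=0)
  i=1: ✓ (all of [1,2])
  i=2: ✓ (all of [2,3])
  i=3: ✓ (all of [3,4])
  i=4: ✗ (fails at j=5)
  i=5: ✗ (fails at j=5)
  i=6: ✗ (fails at j=7)

1, 2, 3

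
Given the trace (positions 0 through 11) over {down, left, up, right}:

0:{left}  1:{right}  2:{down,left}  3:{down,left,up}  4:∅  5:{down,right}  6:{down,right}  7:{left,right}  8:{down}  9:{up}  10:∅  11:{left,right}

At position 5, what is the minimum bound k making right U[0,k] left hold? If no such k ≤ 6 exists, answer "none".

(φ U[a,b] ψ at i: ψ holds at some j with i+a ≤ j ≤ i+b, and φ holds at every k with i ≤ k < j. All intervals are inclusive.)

Need earliest j ≥ 5 with left, and right at every k in [5,j-1].
  j=5: rhs fails.
  j=6: rhs fails.
  j=7: rhs holds; lhs holds on [5,6]. k = 2.

2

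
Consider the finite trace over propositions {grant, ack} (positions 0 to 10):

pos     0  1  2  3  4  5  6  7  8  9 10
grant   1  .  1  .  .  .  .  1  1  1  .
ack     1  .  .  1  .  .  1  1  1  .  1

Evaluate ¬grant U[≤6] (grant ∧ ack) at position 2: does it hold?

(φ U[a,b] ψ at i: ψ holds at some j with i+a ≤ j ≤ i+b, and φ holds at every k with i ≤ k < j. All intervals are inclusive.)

No

Need some j in [2,8] with (grant ∧ ack), and ¬grant at every k in [2,j-1].
  j=2: (grant ∧ ack) false.
  j=3: (grant ∧ ack) false.
  j=4: (grant ∧ ack) false.
  j=5: (grant ∧ ack) false.
  j=6: (grant ∧ ack) false.
  j=7: (grant ∧ ack) holds, but ¬grant fails at k=2 → not this j.
  j=8: (grant ∧ ack) holds, but ¬grant fails at k=2 → not this j.
No j in the window works → until fails.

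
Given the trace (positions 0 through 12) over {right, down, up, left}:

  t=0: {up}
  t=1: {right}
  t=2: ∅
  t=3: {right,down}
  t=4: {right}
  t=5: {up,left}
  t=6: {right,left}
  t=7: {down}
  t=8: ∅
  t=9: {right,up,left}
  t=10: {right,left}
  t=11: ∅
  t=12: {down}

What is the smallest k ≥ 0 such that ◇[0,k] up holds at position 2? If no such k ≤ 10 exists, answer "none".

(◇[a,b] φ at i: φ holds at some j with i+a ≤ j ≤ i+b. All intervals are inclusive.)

Scan j = 2,3,… for up:
  j=2: fails
  j=3: fails
  j=4: fails
  j=5: holds
First hit at j=5, so smallest k = 5-2 = 3.

3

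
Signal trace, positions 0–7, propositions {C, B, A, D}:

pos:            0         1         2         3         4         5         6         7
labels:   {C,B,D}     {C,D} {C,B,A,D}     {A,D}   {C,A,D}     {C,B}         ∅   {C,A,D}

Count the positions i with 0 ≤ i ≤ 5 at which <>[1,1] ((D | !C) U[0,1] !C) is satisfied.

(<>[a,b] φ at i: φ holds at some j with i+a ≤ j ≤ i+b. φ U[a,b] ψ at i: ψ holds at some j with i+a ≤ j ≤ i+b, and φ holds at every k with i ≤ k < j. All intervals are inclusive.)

Evaluate at each i in [0,5]:
  i=0: ✗ (none in [1,1])
  i=1: ✓ (witness j=2)
  i=2: ✓ (witness j=3)
  i=3: ✗ (none in [4,4])
  i=4: ✗ (none in [5,5])
  i=5: ✓ (witness j=6)
Positions where it holds: {1, 2, 5} → 3.

3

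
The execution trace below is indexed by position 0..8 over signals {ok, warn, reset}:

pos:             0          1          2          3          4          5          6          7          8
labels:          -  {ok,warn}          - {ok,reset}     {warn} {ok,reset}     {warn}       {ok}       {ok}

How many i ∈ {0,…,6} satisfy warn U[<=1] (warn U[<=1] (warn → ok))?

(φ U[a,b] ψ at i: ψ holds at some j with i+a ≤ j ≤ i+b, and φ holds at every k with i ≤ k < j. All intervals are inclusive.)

Evaluate at each i in [0,6]:
  i=0: ✓ (rhs at j=0)
  i=1: ✓ (rhs at j=1)
  i=2: ✓ (rhs at j=2)
  i=3: ✓ (rhs at j=3)
  i=4: ✓ (rhs at j=4)
  i=5: ✓ (rhs at j=5)
  i=6: ✓ (rhs at j=6)
Positions where it holds: {0, 1, 2, 3, 4, 5, 6} → 7.

7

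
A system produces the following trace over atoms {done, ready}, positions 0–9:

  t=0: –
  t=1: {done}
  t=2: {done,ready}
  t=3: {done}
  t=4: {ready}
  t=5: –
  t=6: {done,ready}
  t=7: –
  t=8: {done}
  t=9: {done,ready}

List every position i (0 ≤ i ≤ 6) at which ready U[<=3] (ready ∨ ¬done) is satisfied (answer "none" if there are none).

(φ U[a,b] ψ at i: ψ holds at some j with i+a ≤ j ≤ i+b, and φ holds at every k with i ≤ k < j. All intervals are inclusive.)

0, 2, 4, 5, 6

Evaluate at each i in [0,6]:
  i=0: ✓ (rhs at j=0)
  i=1: ✗ (lhs fails at k=1 before rhs at j=2)
  i=2: ✓ (rhs at j=2)
  i=3: ✗ (lhs fails at k=3 before rhs at j=4)
  i=4: ✓ (rhs at j=4)
  i=5: ✓ (rhs at j=5)
  i=6: ✓ (rhs at j=6)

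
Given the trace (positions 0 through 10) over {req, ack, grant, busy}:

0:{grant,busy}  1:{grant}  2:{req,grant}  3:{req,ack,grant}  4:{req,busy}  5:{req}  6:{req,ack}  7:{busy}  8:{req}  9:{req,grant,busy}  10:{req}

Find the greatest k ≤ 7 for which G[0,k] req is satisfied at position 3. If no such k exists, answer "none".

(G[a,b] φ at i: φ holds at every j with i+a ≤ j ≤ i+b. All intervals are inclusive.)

req must hold from j=3 onward; find where it first fails.
  j=3: holds
  j=4: holds
  j=5: holds
  j=6: holds
  j=7: fails
Holds on [3,6], so largest k = 3.

3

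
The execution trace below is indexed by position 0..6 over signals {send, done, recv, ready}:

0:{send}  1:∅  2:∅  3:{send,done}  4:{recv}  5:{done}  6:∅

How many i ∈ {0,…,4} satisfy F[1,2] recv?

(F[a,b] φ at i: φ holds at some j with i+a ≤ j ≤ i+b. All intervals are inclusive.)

Evaluate at each i in [0,4]:
  i=0: ✗ (none in [1,2])
  i=1: ✗ (none in [2,3])
  i=2: ✓ (witness j=4)
  i=3: ✓ (witness j=4)
  i=4: ✗ (none in [5,6])
Positions where it holds: {2, 3} → 2.

2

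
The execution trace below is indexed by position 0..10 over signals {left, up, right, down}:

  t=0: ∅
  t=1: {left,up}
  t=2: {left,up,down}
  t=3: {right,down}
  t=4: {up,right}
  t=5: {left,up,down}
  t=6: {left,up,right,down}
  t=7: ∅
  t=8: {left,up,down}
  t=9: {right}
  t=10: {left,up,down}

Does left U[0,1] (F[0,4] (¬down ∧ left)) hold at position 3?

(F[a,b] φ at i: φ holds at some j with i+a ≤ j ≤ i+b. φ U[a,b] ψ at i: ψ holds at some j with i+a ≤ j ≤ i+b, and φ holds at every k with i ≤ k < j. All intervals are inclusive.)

Need some j in [3,4] with F[0,4] (¬down ∧ left), and left at every k in [3,j-1].
  j=3: F[0,4] (¬down ∧ left) — fails (none in [3,7]).
  j=4: F[0,4] (¬down ∧ left) — fails (none in [4,8]).
No j in the window works → until fails.

No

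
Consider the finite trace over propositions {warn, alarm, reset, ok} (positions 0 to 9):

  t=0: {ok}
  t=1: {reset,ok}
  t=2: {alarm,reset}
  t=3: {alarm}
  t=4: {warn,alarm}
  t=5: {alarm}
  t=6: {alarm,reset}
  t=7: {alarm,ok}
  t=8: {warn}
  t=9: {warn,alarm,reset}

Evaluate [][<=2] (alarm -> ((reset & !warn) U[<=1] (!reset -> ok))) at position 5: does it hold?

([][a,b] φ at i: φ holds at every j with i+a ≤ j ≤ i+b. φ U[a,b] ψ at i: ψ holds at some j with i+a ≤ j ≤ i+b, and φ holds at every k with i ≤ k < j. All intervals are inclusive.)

No

Check (alarm -> ((reset & !warn) U[<=1] (!reset -> ok))) at every j in [5,7]:
  j=5: antecedent true; consequent fails → ✗
  j=6: antecedent true; consequent holds → ✓
  j=7: antecedent true; consequent holds → ✓
Fails at j=5 → formula fails.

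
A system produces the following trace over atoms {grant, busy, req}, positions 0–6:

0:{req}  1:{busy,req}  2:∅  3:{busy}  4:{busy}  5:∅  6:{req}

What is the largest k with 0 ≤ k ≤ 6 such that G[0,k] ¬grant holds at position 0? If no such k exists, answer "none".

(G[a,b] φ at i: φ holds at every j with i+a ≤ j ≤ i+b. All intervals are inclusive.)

¬grant must hold from j=0 onward; find where it first fails.
  j=0: holds
  j=1: holds
  j=2: holds
  j=3: holds
  j=4: holds
  j=5: holds
  j=6: holds
Holds through j=6; largest k = 6.

6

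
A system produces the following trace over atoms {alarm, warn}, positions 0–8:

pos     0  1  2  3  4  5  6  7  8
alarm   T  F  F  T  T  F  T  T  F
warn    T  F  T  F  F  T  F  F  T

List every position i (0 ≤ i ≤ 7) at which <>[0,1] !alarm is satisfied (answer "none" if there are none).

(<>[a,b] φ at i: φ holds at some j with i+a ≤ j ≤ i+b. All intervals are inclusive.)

0, 1, 2, 4, 5, 7

Evaluate at each i in [0,7]:
  i=0: ✓ (witness j=1)
  i=1: ✓ (witness j=1)
  i=2: ✓ (witness j=2)
  i=3: ✗ (none in [3,4])
  i=4: ✓ (witness j=5)
  i=5: ✓ (witness j=5)
  i=6: ✗ (none in [6,7])
  i=7: ✓ (witness j=8)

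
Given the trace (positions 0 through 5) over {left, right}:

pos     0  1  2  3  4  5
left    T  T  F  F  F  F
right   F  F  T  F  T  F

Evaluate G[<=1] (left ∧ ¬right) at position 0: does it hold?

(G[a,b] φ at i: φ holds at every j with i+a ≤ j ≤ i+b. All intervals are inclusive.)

Check (left ∧ ¬right) at every j in [0,1]:
  j=0: true
  j=1: true
All positions satisfy it → formula holds.

Holds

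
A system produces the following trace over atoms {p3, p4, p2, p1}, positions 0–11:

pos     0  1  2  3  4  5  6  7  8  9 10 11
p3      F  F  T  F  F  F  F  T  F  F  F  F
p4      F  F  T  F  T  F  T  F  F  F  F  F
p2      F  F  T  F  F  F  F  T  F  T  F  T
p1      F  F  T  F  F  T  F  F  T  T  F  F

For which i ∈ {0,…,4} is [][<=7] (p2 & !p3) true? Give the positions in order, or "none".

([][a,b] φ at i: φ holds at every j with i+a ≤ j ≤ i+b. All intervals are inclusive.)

none

Evaluate at each i in [0,4]:
  i=0: ✗ (fails at j=0)
  i=1: ✗ (fails at j=1)
  i=2: ✗ (fails at j=2)
  i=3: ✗ (fails at j=3)
  i=4: ✗ (fails at j=4)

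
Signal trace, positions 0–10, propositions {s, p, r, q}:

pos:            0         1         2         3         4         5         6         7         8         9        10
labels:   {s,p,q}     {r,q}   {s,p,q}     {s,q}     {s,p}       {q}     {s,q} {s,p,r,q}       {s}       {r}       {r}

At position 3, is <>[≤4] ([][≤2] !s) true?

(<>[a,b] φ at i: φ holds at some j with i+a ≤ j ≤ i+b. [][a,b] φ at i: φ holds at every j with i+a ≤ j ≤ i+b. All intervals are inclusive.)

Check [][≤2] !s at each j in [3,7]:
  j=3: fails at 3
  j=4: fails at 4
  j=5: fails at 6
  j=6: fails at 6
  j=7: fails at 7
No position in the window satisfies it → formula fails.

No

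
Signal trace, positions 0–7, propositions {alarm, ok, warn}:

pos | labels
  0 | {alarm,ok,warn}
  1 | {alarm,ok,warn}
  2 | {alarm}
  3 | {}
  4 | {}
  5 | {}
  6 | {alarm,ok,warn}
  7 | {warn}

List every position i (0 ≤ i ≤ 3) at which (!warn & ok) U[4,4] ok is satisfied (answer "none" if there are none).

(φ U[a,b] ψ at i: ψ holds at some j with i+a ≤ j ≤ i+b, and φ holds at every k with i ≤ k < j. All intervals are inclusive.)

Evaluate at each i in [0,3]:
  i=0: ✗ (no rhs in [4,4])
  i=1: ✗ (no rhs in [5,5])
  i=2: ✗ (lhs fails at k=2 before rhs at j=6)
  i=3: ✗ (no rhs in [7,7])

none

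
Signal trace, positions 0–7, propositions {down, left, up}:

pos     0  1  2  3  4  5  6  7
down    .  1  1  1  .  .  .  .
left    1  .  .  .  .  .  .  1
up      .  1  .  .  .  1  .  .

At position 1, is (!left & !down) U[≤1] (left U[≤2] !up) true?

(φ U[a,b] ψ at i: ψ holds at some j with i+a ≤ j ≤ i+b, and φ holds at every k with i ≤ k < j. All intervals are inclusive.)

Does not hold

Need some j in [1,2] with (left U[≤2] !up), and (!left & !down) at every k in [1,j-1].
  j=1: (left U[≤2] !up) — fails.
  j=2: (left U[≤2] !up) holds, but (!left & !down) fails at k=1 → not this j.
No j in the window works → until fails.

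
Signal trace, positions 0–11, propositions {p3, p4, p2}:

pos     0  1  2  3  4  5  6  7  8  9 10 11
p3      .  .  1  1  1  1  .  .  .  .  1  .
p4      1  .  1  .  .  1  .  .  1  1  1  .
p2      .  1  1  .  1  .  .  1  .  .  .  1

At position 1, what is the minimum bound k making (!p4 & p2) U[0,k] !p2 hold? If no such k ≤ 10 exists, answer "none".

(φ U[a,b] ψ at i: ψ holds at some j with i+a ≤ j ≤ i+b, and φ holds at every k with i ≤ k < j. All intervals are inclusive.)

none

Need earliest j ≥ 1 with !p2, and (!p4 & p2) at every k in [1,j-1].
  j=1: rhs fails.
  j=2: rhs fails.
  j=3: rhs holds but lhs fails at k=2.
  j=4: rhs fails.
  j=5: rhs holds but lhs fails at k=2.
  j=6: rhs holds but lhs fails at k=2.
  j=7: rhs fails.
  j=8: rhs holds but lhs fails at k=2.
  j=9: rhs holds but lhs fails at k=2.
  j=10: rhs holds but lhs fails at k=2.
  j=11: rhs fails.
No witness within the range → none.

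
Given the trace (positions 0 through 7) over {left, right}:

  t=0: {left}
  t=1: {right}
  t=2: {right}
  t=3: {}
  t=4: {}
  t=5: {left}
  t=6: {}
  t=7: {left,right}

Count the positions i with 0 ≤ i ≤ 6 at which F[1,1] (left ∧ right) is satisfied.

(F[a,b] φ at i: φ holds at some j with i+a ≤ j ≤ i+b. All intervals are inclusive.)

1

Evaluate at each i in [0,6]:
  i=0: ✗ (none in [1,1])
  i=1: ✗ (none in [2,2])
  i=2: ✗ (none in [3,3])
  i=3: ✗ (none in [4,4])
  i=4: ✗ (none in [5,5])
  i=5: ✗ (none in [6,6])
  i=6: ✓ (witness j=7)
Positions where it holds: {6} → 1.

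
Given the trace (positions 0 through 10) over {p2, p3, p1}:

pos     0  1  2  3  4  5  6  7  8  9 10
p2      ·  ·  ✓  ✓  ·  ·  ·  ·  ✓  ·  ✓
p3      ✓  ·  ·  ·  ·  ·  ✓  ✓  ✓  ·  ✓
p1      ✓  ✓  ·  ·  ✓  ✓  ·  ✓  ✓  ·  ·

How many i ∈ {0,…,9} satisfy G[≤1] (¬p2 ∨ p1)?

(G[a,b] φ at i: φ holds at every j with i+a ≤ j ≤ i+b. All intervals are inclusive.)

6

Evaluate at each i in [0,9]:
  i=0: ✓ (all of [0,1])
  i=1: ✗ (fails at j=2)
  i=2: ✗ (fails at j=2)
  i=3: ✗ (fails at j=3)
  i=4: ✓ (all of [4,5])
  i=5: ✓ (all of [5,6])
  i=6: ✓ (all of [6,7])
  i=7: ✓ (all of [7,8])
  i=8: ✓ (all of [8,9])
  i=9: ✗ (fails at j=10)
Positions where it holds: {0, 4, 5, 6, 7, 8} → 6.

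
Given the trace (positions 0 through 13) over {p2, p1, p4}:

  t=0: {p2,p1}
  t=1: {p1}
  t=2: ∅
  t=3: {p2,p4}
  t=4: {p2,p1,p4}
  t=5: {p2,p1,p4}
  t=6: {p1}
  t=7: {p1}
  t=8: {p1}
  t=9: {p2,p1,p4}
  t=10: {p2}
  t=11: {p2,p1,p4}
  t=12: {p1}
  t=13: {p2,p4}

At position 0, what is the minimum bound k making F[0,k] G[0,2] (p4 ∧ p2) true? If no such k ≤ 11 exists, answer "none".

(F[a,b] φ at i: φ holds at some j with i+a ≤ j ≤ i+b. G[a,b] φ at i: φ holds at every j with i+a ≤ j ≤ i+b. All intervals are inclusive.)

3

Scan j = 0,1,… for G[0,2] (p4 ∧ p2):
  j=0: fails
  j=1: fails
  j=2: fails
  j=3: holds
First hit at j=3, so smallest k = 3-0 = 3.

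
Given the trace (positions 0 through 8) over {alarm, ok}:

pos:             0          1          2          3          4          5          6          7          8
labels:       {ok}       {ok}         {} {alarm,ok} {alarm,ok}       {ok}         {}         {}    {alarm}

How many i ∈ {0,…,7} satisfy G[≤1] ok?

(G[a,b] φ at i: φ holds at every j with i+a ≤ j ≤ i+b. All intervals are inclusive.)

3

Evaluate at each i in [0,7]:
  i=0: ✓ (all of [0,1])
  i=1: ✗ (fails at j=2)
  i=2: ✗ (fails at j=2)
  i=3: ✓ (all of [3,4])
  i=4: ✓ (all of [4,5])
  i=5: ✗ (fails at j=6)
  i=6: ✗ (fails at j=6)
  i=7: ✗ (fails at j=7)
Positions where it holds: {0, 3, 4} → 3.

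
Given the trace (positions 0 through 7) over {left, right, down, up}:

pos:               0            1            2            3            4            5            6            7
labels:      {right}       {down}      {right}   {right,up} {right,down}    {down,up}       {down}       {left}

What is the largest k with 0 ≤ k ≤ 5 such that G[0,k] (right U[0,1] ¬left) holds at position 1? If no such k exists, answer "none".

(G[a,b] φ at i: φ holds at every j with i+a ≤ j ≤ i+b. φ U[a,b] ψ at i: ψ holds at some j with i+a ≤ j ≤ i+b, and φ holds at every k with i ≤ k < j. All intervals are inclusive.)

(right U[0,1] ¬left) must hold from j=1 onward; find where it first fails.
  j=1: holds
  j=2: holds
  j=3: holds
  j=4: holds
  j=5: holds
  j=6: holds
Holds through j=6; largest k = 5.

5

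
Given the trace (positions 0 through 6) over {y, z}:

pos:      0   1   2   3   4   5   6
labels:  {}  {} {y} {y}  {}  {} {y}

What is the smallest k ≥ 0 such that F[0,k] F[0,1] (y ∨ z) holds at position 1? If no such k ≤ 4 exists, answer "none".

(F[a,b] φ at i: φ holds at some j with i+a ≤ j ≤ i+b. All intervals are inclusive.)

Scan j = 1,2,… for F[0,1] (y ∨ z):
  j=1: holds
First hit at j=1, so smallest k = 1-1 = 0.

0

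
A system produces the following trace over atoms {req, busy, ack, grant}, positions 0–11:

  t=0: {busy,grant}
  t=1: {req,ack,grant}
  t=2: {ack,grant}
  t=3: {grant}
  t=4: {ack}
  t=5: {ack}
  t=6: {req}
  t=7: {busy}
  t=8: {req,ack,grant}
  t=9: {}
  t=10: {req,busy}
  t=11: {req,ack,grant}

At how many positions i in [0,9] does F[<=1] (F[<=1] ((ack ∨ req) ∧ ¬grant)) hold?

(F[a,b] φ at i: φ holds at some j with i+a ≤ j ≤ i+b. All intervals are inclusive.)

7

Evaluate at each i in [0,9]:
  i=0: ✗ (none in [0,1])
  i=1: ✗ (none in [1,2])
  i=2: ✓ (witness j=3)
  i=3: ✓ (witness j=3)
  i=4: ✓ (witness j=4)
  i=5: ✓ (witness j=5)
  i=6: ✓ (witness j=6)
  i=7: ✗ (none in [7,8])
  i=8: ✓ (witness j=9)
  i=9: ✓ (witness j=9)
Positions where it holds: {2, 3, 4, 5, 6, 8, 9} → 7.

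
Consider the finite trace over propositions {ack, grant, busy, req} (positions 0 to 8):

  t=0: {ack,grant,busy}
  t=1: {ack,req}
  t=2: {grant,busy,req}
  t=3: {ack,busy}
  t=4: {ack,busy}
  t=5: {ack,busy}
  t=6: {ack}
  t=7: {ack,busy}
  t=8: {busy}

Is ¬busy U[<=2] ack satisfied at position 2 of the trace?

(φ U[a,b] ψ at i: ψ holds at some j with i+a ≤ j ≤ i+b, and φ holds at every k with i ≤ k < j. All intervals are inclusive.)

Does not hold

Need some j in [2,4] with ack, and ¬busy at every k in [2,j-1].
  j=2: ack false.
  j=3: ack holds, but ¬busy fails at k=2 → not this j.
  j=4: ack holds, but ¬busy fails at k=2 → not this j.
No j in the window works → until fails.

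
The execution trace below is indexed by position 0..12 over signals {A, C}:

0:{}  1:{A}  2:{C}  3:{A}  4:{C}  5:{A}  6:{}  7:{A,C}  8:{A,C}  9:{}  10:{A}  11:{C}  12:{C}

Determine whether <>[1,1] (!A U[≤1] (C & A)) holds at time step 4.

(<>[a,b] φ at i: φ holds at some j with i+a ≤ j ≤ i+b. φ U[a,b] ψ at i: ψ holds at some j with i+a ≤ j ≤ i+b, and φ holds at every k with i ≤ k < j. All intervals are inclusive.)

Does not hold

Check (!A U[≤1] (C & A)) at each j in [5,5]:
  j=5: fails
No position in the window satisfies it → formula fails.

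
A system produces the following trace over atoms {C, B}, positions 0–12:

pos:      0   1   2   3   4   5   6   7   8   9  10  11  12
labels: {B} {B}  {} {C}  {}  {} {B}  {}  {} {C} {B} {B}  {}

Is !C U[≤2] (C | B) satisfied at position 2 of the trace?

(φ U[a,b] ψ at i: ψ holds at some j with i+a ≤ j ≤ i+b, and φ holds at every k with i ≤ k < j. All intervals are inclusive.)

Need some j in [2,4] with (C | B), and !C at every k in [2,j-1].
  j=2: (C | B) false.
  j=3: (C | B) holds; !C holds at every k in [2,2] → satisfied.

Holds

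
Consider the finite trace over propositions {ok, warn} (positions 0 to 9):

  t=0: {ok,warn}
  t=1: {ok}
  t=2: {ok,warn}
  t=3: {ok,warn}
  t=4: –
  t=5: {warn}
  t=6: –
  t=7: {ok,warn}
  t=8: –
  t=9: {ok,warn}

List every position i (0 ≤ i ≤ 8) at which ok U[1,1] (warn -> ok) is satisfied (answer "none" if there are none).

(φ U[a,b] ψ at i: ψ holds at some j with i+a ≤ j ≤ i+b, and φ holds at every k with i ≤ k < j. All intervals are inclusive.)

Evaluate at each i in [0,8]:
  i=0: ✓ (rhs at j=1; lhs holds on [0,0])
  i=1: ✓ (rhs at j=2; lhs holds on [1,1])
  i=2: ✓ (rhs at j=3; lhs holds on [2,2])
  i=3: ✓ (rhs at j=4; lhs holds on [3,3])
  i=4: ✗ (no rhs in [5,5])
  i=5: ✗ (lhs fails at k=5 before rhs at j=6)
  i=6: ✗ (lhs fails at k=6 before rhs at j=7)
  i=7: ✓ (rhs at j=8; lhs holds on [7,7])
  i=8: ✗ (lhs fails at k=8 before rhs at j=9)

0, 1, 2, 3, 7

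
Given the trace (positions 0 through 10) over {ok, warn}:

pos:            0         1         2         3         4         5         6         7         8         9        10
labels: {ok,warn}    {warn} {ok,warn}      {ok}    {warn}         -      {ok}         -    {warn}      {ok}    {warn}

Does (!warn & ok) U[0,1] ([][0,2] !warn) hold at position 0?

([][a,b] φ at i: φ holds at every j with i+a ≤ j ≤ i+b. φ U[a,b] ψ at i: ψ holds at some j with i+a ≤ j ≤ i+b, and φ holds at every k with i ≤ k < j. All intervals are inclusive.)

Does not hold

Need some j in [0,1] with [][0,2] !warn, and (!warn & ok) at every k in [0,j-1].
  j=0: [][0,2] !warn — fails at 0.
  j=1: [][0,2] !warn — fails at 1.
No j in the window works → until fails.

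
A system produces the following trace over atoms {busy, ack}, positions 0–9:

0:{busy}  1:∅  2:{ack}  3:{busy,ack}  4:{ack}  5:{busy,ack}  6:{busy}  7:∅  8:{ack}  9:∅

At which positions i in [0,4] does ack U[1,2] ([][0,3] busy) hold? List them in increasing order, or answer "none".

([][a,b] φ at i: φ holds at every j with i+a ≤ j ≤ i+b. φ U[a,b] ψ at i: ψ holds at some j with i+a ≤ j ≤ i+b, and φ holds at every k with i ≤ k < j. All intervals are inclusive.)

none

Evaluate at each i in [0,4]:
  i=0: ✗ (no rhs in [1,2])
  i=1: ✗ (no rhs in [2,3])
  i=2: ✗ (no rhs in [3,4])
  i=3: ✗ (no rhs in [4,5])
  i=4: ✗ (no rhs in [5,6])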